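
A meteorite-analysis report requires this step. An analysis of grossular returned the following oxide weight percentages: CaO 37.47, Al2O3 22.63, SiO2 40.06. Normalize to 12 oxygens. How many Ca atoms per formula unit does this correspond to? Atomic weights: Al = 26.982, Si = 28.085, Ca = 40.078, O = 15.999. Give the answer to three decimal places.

3.006 Ca apfu

CaO: 37.47/56.077 = 0.66819 mol → 0.66819 mol Ca, 0.66819 mol O.
Al2O3: 22.63/101.961 = 0.22195 mol → 0.44390 mol Al, 0.66585 mol O.
SiO2: 40.06/60.083 = 0.66674 mol → 0.66674 mol Si, 1.33348 mol O.
Total oxygen = 2.66752 mol. Normalization factor = 12/2.66752 = 4.49856.
Ca per 12 O = 0.66819 × 4.49856 = 3.006.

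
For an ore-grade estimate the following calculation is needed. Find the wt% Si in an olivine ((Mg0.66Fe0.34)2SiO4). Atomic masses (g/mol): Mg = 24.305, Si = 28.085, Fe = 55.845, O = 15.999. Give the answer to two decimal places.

Formula mass = 1.32*24.305 + 0.68*55.845 + 1*28.085 + 4*15.999 = 162.138 g/mol, of which 28.085 g is Si.
So Si makes up 28.085/162.138 = 0.1732 of the mass, i.e. 17.32%.

17.32 weight percent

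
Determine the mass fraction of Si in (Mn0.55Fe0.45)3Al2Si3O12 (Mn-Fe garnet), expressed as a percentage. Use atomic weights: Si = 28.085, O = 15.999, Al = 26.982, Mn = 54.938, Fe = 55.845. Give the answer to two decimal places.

Formula mass = 1.65×54.938 + 1.35×55.845 + 2×26.982 + 3×28.085 + 12×15.999 = 496.245 g/mol, of which 84.255 g is Si.
So Si makes up 84.255/496.245 = 0.1698 of the mass, i.e. 16.98%.

16.98 wt%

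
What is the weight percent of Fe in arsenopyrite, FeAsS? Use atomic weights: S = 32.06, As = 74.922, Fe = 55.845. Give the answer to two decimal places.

M(FeAsS) = 162.827 g/mol.
Fe contributes 1 × 55.845 = 55.845 g per mole.
55.845/162.827 = 0.3430 → 34.30%.

34.30 wt%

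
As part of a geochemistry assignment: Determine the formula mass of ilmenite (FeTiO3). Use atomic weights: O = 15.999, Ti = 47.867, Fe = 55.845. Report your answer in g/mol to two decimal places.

151.71 g/mol

M = 1·55.845 + 1·47.867 + 3·15.999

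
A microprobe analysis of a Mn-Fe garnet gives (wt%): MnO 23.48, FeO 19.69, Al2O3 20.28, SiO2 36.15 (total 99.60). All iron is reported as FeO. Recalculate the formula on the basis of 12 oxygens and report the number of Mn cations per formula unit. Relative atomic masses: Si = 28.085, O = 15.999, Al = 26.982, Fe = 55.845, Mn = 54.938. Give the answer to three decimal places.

MnO (M=70.937): mol = 0.33100; Mn = 0.33100, O = 0.33100.
FeO (M=71.844): mol = 0.27407; Fe = 0.27407, O = 0.27407.
Al2O3 (M=101.961): mol = 0.19890; Al = 0.39780, O = 0.59670.
SiO2 (M=60.083): mol = 0.60167; Si = 0.60167, O = 1.20334.
ΣO = 2.40511; factor = 12/ΣO = 4.98938.
Mn apfu = 0.33100 × 4.98938 = 1.651.

1.651 Mn apfu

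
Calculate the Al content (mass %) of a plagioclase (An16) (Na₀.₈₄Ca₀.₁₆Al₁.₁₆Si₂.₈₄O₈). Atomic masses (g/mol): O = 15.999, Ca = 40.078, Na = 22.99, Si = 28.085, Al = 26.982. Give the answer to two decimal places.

11.82 mass %

M(Na₀.₈₄Ca₀.₁₆Al₁.₁₆Si₂.₈₄O₈) = 264.777 g/mol.
Al contributes 1.16 × 26.982 = 31.299 g per mole.
31.299/264.777 = 0.1182 → 11.82%.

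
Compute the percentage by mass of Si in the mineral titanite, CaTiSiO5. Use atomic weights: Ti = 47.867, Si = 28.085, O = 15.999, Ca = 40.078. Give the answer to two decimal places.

14.33 weight percent

M(CaTiSiO5) = 196.025 g/mol.
Si contributes 1 × 28.085 = 28.085 g per mole.
28.085/196.025 = 0.1433 → 14.33%.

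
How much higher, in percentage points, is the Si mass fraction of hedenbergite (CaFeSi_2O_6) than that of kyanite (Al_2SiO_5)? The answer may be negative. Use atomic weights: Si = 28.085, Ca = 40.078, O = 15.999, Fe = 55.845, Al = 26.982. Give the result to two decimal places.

M(CaFeSi_2O_6) = 248.087 g/mol, so wt% Si = 56.170/248.087 × 100 = 22.64%.
M(Al_2SiO_5) = 162.044 g/mol, so wt% Si = 28.085/162.044 × 100 = 17.33%.
22.64 − 17.33 = 5.31 pp.

5.31 percentage points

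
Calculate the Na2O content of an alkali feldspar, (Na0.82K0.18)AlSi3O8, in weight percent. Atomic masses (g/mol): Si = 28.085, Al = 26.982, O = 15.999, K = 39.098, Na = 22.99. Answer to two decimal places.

M((Na0.82K0.18)AlSi3O8) = 265.118 g/mol; M(Na2O) = 61.979 g/mol.
Moles Na2O per formula unit = 0.82 Na ÷ 2 = 0.4100.
Na2O fraction = (0.4100 × 61.979) / 265.118 = 25.411/265.118 = 0.0958.

9.58 wt%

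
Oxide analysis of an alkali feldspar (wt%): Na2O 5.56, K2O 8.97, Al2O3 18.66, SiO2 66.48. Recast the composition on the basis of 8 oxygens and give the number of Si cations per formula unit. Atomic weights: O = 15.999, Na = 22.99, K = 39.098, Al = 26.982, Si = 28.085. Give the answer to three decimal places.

Na2O: 5.56/61.979 = 0.08971 mol → 0.17942 mol Na, 0.08971 mol O.
K2O: 8.97/94.195 = 0.09523 mol → 0.19046 mol K, 0.09523 mol O.
Al2O3: 18.66/101.961 = 0.18301 mol → 0.36602 mol Al, 0.54903 mol O.
SiO2: 66.48/60.083 = 1.10647 mol → 1.10647 mol Si, 2.21294 mol O.
Total oxygen = 2.94691 mol. Normalization factor = 8/2.94691 = 2.71471.
Si per 8 O = 1.10647 × 2.71471 = 3.004.

3.004 Si apfu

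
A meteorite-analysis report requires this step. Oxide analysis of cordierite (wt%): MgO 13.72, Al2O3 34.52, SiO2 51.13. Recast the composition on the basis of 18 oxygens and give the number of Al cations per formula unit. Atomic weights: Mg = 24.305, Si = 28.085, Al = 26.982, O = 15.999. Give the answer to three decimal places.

3.986 Al apfu

MgO: 13.72/40.304 = 0.34041 mol → 0.34041 mol Mg, 0.34041 mol O.
Al2O3: 34.52/101.961 = 0.33856 mol → 0.67712 mol Al, 1.01568 mol O.
SiO2: 51.13/60.083 = 0.85099 mol → 0.85099 mol Si, 1.70198 mol O.
Total oxygen = 3.05807 mol. Normalization factor = 18/3.05807 = 5.88607.
Al per 18 O = 0.67712 × 5.88607 = 3.986.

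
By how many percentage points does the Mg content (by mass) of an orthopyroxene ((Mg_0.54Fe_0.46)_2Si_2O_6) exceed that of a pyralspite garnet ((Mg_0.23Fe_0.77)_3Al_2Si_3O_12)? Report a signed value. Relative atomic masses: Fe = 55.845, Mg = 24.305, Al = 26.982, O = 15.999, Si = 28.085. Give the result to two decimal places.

7.90 percentage points

First mineral: 26.249 g Mg in 229.791 g formula = 11.42 wt% Mg.
Second mineral: 16.770 g Mg in 475.979 g formula = 3.52 wt% Mg.
11.42% − 3.52% gives a difference of 7.90 percentage points.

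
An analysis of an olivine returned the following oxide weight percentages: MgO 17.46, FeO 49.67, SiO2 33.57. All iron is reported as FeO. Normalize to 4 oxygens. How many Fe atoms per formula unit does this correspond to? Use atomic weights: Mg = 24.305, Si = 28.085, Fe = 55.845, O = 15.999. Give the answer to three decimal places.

17.46 wt% MgO ÷ 40.304 g/mol = 0.43321 mol, giving 0.43321 Mg and 0.43321 O.
49.67 wt% FeO ÷ 71.844 g/mol = 0.69136 mol, giving 0.69136 Fe and 0.69136 O.
33.57 wt% SiO2 ÷ 60.083 g/mol = 0.55873 mol, giving 0.55873 Si and 1.11746 O.
Oxygen sums to 2.24203; scaling by 4/2.24203 = 1.78410 puts the formula on 4 O.
Fe: 0.69136 × 1.78410 = 1.233 atoms per formula unit.

1.233 Fe apfu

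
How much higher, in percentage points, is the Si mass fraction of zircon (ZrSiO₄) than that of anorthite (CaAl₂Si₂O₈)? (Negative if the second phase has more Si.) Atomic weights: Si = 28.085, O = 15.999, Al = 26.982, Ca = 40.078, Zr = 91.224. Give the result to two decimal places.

-4.87 percentage points

First mineral: 28.085 g Si in 183.305 g formula = 15.32 wt% Si.
Second mineral: 56.170 g Si in 278.204 g formula = 20.19 wt% Si.
15.32% − 20.19% gives a difference of -4.87 percentage points.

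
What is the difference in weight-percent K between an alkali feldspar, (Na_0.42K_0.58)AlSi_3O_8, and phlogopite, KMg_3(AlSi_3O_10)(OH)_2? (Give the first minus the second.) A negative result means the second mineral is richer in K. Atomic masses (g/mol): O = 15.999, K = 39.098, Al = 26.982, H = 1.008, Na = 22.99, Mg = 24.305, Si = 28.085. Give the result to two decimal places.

-1.02 percentage points

First mineral: 22.677 g K in 271.562 g formula = 8.35 wt% K.
Second mineral: 39.098 g K in 417.254 g formula = 9.37 wt% K.
8.35% − 9.37% gives a difference of -1.02 percentage points.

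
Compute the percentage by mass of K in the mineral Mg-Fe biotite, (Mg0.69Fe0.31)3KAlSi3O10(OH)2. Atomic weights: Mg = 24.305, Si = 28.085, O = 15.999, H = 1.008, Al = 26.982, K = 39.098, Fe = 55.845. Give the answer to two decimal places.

M((Mg0.69Fe0.31)3KAlSi3O10(OH)2) = 446.586 g/mol.
K contributes 1 × 39.098 = 39.098 g per mole.
39.098/446.586 = 0.0875 → 8.75%.

8.75 wt%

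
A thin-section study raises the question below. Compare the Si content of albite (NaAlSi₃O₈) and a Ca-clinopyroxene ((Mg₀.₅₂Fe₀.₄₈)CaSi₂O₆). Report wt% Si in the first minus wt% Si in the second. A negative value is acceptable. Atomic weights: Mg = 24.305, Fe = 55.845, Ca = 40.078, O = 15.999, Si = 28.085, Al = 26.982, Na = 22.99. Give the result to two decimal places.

Si in NaAlSi₃O₈: molar mass 262.219 g/mol; 3×28.085 = 84.255 g → 32.13 wt%.
Si in (Mg₀.₅₂Fe₀.₄₈)CaSi₂O₆: molar mass 231.686 g/mol; 2×28.085 = 56.170 g → 24.24 wt%.
Difference = 32.13 − 24.24 = 7.89 percentage points.

7.89 percentage points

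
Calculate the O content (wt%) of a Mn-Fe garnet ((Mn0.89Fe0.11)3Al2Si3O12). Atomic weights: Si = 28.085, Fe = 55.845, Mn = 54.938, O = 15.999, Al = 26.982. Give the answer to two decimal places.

Molar mass of (Mn0.89Fe0.11)3Al2Si3O12: 2.67*54.938 + 0.33*55.845 + 2*26.982 + 3*28.085 + 12*15.999 = 495.320 g/mol.
Mass of O per formula unit: 12 × 15.999 = 191.988 g.
Weight fraction O = 191.988 / 495.320 = 0.3876.

38.76 wt%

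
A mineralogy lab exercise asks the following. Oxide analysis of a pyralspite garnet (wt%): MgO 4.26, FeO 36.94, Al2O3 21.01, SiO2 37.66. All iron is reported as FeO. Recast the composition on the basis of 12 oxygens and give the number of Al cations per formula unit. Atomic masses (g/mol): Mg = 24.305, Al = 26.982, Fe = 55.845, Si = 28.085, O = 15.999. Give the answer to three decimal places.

4.26 wt% MgO ÷ 40.304 g/mol = 0.10570 mol, giving 0.10570 Mg and 0.10570 O.
36.94 wt% FeO ÷ 71.844 g/mol = 0.51417 mol, giving 0.51417 Fe and 0.51417 O.
21.01 wt% Al2O3 ÷ 101.961 g/mol = 0.20606 mol, giving 0.41212 Al and 0.61818 O.
37.66 wt% SiO2 ÷ 60.083 g/mol = 0.62680 mol, giving 0.62680 Si and 1.25360 O.
Oxygen sums to 2.49165; scaling by 12/2.49165 = 4.81609 puts the formula on 12 O.
Al: 0.41212 × 4.81609 = 1.985 atoms per formula unit.

1.985 Al apfu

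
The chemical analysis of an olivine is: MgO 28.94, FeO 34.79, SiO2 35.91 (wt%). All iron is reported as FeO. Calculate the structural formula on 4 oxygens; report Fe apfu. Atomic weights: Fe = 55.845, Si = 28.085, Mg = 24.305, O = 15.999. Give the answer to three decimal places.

28.94 wt% MgO ÷ 40.304 g/mol = 0.71804 mol, giving 0.71804 Mg and 0.71804 O.
34.79 wt% FeO ÷ 71.844 g/mol = 0.48424 mol, giving 0.48424 Fe and 0.48424 O.
35.91 wt% SiO2 ÷ 60.083 g/mol = 0.59767 mol, giving 0.59767 Si and 1.19534 O.
Oxygen sums to 2.39762; scaling by 4/2.39762 = 1.66832 puts the formula on 4 O.
Fe: 0.48424 × 1.66832 = 0.808 atoms per formula unit.

0.808 Fe apfu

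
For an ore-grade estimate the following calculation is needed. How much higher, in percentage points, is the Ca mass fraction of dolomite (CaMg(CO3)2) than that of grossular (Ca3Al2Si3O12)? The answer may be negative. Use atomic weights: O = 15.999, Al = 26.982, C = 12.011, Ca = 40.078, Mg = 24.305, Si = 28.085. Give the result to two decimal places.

-4.96 percentage points

M(CaMg(CO3)2) = 184.399 g/mol, so wt% Ca = 40.078/184.399 × 100 = 21.73%.
M(Ca3Al2Si3O12) = 450.441 g/mol, so wt% Ca = 120.234/450.441 × 100 = 26.69%.
21.73 − 26.69 = -4.96 pp.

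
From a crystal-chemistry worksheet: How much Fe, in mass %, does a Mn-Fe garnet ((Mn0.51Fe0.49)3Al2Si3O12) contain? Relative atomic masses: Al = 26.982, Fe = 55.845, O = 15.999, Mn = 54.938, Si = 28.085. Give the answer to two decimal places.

16.54 mass %

Formula mass = 1.53×54.938 + 1.47×55.845 + 2×26.982 + 3×28.085 + 12×15.999 = 496.354 g/mol, of which 82.092 g is Fe.
So Fe makes up 82.092/496.354 = 0.1654 of the mass, i.e. 16.54%.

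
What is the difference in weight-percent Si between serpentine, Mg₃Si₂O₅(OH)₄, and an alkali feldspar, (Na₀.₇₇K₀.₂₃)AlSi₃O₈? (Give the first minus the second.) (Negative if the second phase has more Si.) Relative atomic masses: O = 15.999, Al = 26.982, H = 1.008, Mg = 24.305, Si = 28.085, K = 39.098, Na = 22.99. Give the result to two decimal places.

-11.41 percentage points

First mineral: 56.170 g Si in 277.108 g formula = 20.27 wt% Si.
Second mineral: 84.255 g Si in 265.924 g formula = 31.68 wt% Si.
20.27% − 31.68% gives a difference of -11.41 percentage points.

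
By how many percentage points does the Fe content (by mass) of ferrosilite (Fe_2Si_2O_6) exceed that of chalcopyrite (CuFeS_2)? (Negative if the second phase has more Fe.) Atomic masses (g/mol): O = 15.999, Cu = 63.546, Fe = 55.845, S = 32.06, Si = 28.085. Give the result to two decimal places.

11.90 percentage points

M(Fe_2Si_2O_6) = 263.854 g/mol, so wt% Fe = 111.690/263.854 × 100 = 42.33%.
M(CuFeS_2) = 183.511 g/mol, so wt% Fe = 55.845/183.511 × 100 = 30.43%.
42.33 − 30.43 = 11.90 pp.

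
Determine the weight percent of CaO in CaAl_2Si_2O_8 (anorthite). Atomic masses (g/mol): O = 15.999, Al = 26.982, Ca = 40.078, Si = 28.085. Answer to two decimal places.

20.16 wt%

Formula mass = 278.204 g/mol.
1 Ca → 1.0000 mol CaO per formula unit; M(CaO) = 56.077, so CaO mass = 56.077 g.
56.077/278.204 × 100 = 20.16 wt%.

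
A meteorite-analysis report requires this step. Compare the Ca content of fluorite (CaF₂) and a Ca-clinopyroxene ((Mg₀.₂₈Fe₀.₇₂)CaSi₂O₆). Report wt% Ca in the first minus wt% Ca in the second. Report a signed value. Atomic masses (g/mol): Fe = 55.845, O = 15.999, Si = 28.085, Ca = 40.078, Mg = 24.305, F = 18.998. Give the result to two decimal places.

M(CaF₂) = 78.074 g/mol, so wt% Ca = 40.078/78.074 × 100 = 51.33%.
M((Mg₀.₂₈Fe₀.₇₂)CaSi₂O₆) = 239.256 g/mol, so wt% Ca = 40.078/239.256 × 100 = 16.75%.
51.33 − 16.75 = 34.58 pp.

34.58 percentage points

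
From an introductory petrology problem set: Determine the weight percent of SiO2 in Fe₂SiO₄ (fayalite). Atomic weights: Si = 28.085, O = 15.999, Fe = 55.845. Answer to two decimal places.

Formula mass = 203.771 g/mol.
1 Si → 1.0000 mol SiO2 per formula unit; M(SiO2) = 60.083, so SiO2 mass = 60.083 g.
60.083/203.771 × 100 = 29.49 wt%.

29.49 wt%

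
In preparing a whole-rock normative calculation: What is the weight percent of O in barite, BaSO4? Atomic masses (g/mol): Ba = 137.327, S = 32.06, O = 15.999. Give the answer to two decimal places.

27.42 wt%

Molar mass of BaSO4: 1×137.327 + 1×32.06 + 4×15.999 = 233.383 g/mol.
Mass of O per formula unit: 4 × 15.999 = 63.996 g.
Weight fraction O = 63.996 / 233.383 = 0.2742.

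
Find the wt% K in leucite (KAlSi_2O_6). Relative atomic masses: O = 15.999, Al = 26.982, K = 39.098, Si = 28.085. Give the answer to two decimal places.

M(KAlSi_2O_6) = 218.244 g/mol.
K contributes 1 × 39.098 = 39.098 g per mole.
39.098/218.244 = 0.1791 → 17.91%.

17.91 wt%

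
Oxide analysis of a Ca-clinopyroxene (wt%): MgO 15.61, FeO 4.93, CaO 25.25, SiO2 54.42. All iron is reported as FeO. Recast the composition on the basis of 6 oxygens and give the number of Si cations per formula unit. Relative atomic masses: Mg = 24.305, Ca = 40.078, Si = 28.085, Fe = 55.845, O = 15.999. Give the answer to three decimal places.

2.000 Si apfu

MgO: 15.61/40.304 = 0.38731 mol → 0.38731 mol Mg, 0.38731 mol O.
FeO: 4.93/71.844 = 0.06862 mol → 0.06862 mol Fe, 0.06862 mol O.
CaO: 25.25/56.077 = 0.45027 mol → 0.45027 mol Ca, 0.45027 mol O.
SiO2: 54.42/60.083 = 0.90575 mol → 0.90575 mol Si, 1.81150 mol O.
Total oxygen = 2.71770 mol. Normalization factor = 6/2.71770 = 2.20775.
Si per 6 O = 0.90575 × 2.20775 = 2.000.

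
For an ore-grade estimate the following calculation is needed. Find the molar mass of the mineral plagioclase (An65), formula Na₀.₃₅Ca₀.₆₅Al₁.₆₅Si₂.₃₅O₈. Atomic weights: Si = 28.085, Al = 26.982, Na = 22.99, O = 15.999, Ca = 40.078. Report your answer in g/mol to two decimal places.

The formula mass is the sum 0.35*22.99 + 0.65*40.078 + 1.65*26.982 + 2.35*28.085 + 8*15.999.

272.61 g/mol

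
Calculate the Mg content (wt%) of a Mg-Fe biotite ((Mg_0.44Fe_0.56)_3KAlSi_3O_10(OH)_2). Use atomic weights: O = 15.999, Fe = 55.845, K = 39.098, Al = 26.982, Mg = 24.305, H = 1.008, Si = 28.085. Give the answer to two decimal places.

6.82 wt%

M((Mg_0.44Fe_0.56)_3KAlSi_3O_10(OH)_2) = 470.241 g/mol.
Mg contributes 1.32 × 24.305 = 32.083 g per mole.
32.083/470.241 = 0.0682 → 6.82%.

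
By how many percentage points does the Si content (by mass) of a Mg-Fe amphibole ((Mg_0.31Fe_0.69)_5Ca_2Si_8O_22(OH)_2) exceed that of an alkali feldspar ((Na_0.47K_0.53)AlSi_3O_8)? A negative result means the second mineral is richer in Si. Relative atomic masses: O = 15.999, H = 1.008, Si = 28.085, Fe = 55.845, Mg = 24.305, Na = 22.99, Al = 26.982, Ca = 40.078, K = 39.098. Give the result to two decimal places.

-6.73 percentage points

Si in (Mg_0.31Fe_0.69)_5Ca_2Si_8O_22(OH)_2: molar mass 921.166 g/mol; 8×28.085 = 224.680 g → 24.39 wt%.
Si in (Na_0.47K_0.53)AlSi_3O_8: molar mass 270.756 g/mol; 3×28.085 = 84.255 g → 31.12 wt%.
Difference = 24.39 − 31.12 = -6.73 percentage points.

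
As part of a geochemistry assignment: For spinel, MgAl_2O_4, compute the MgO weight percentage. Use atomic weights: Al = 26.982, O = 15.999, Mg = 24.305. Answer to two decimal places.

M(MgAl_2O_4) = 142.265 g/mol; M(MgO) = 40.304 g/mol.
Moles MgO per formula unit = 1 Mg ÷ 1 = 1.0000.
MgO fraction = (1.0000 × 40.304) / 142.265 = 40.304/142.265 = 0.2833.

28.33 wt%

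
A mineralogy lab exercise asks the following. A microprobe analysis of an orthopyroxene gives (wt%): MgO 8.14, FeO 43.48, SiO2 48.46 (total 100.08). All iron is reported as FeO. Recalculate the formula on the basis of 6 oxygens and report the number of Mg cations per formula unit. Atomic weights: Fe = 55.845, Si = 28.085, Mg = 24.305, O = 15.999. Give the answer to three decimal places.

MgO: 8.14/40.304 = 0.20197 mol → 0.20197 mol Mg, 0.20197 mol O.
FeO: 43.48/71.844 = 0.60520 mol → 0.60520 mol Fe, 0.60520 mol O.
SiO2: 48.46/60.083 = 0.80655 mol → 0.80655 mol Si, 1.61310 mol O.
Total oxygen = 2.42027 mol. Normalization factor = 6/2.42027 = 2.47906.
Mg per 6 O = 0.20197 × 2.47906 = 0.501.

0.501 Mg apfu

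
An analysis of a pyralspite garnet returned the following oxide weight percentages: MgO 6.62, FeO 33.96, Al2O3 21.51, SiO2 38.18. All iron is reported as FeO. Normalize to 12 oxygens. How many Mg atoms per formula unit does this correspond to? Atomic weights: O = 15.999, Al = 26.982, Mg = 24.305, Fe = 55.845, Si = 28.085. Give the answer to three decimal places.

0.776 Mg apfu

6.62 wt% MgO ÷ 40.304 g/mol = 0.16425 mol, giving 0.16425 Mg and 0.16425 O.
33.96 wt% FeO ÷ 71.844 g/mol = 0.47269 mol, giving 0.47269 Fe and 0.47269 O.
21.51 wt% Al2O3 ÷ 101.961 g/mol = 0.21096 mol, giving 0.42192 Al and 0.63288 O.
38.18 wt% SiO2 ÷ 60.083 g/mol = 0.63545 mol, giving 0.63545 Si and 1.27090 O.
Oxygen sums to 2.54072; scaling by 12/2.54072 = 4.72307 puts the formula on 12 O.
Mg: 0.16425 × 4.72307 = 0.776 atoms per formula unit.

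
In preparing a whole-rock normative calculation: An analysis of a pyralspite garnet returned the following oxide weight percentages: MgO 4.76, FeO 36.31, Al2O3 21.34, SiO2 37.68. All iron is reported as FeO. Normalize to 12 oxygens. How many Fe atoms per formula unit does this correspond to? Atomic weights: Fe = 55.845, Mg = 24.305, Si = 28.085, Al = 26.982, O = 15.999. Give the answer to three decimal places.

MgO (M=40.304): mol = 0.11810; Mg = 0.11810, O = 0.11810.
FeO (M=71.844): mol = 0.50540; Fe = 0.50540, O = 0.50540.
Al2O3 (M=101.961): mol = 0.20930; Al = 0.41860, O = 0.62790.
SiO2 (M=60.083): mol = 0.62713; Si = 0.62713, O = 1.25426.
ΣO = 2.50566; factor = 12/ΣO = 4.78916.
Fe apfu = 0.50540 × 4.78916 = 2.420.

2.420 Fe apfu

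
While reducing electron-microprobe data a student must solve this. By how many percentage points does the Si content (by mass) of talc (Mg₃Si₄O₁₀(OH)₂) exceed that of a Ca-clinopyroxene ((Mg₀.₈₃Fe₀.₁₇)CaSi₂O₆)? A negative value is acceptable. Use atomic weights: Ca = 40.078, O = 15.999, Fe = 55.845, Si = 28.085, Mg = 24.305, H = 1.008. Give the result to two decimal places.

M(Mg₃Si₄O₁₀(OH)₂) = 379.259 g/mol, so wt% Si = 112.340/379.259 × 100 = 29.62%.
M((Mg₀.₈₃Fe₀.₁₇)CaSi₂O₆) = 221.909 g/mol, so wt% Si = 56.170/221.909 × 100 = 25.31%.
29.62 − 25.31 = 4.31 pp.

4.31 percentage points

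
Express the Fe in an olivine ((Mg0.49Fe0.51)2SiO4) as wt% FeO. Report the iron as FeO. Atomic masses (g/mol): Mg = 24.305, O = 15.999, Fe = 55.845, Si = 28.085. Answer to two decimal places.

42.39 wt%

Molar mass of (Mg0.49Fe0.51)2SiO4 = 0.98×24.305 + 1.02×55.845 + 1×28.085 + 4×15.999 = 172.862 g/mol.
Each formula unit contains 1.02 Fe, equivalent to 1.02/1 = 1.0200 mol FeO.
M(FeO) = 1×55.845 + 1×15.999 = 71.844 g/mol.
Mass of FeO per formula unit = 1.0200 × 71.844 = 73.281 g.
FeO wt% = 73.281 / 172.862 × 100 = 42.39%.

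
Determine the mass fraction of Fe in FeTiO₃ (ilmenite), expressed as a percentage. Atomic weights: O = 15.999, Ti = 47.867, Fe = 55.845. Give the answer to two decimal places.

36.81 weight percent

M(FeTiO₃) = 151.709 g/mol.
Fe contributes 1 × 55.845 = 55.845 g per mole.
55.845/151.709 = 0.3681 → 36.81%.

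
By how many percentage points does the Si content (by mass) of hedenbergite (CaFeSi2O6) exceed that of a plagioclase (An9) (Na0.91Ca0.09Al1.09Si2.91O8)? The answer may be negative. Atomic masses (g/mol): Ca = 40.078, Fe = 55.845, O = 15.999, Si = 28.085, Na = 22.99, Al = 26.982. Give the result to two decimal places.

-8.36 percentage points

Si in CaFeSi2O6: molar mass 248.087 g/mol; 2×28.085 = 56.170 g → 22.64 wt%.
Si in Na0.91Ca0.09Al1.09Si2.91O8: molar mass 263.658 g/mol; 2.91×28.085 = 81.727 g → 31.00 wt%.
Difference = 22.64 − 31.00 = -8.36 percentage points.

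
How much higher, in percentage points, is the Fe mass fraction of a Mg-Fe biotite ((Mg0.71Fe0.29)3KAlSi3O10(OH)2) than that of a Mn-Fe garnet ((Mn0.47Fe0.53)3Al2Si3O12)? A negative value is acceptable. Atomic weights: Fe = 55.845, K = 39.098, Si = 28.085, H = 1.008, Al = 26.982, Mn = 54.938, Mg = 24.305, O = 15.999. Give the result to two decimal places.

-6.96 percentage points

Fe in (Mg0.71Fe0.29)3KAlSi3O10(OH)2: molar mass 444.694 g/mol; 0.87×55.845 = 48.585 g → 10.93 wt%.
Fe in (Mn0.47Fe0.53)3Al2Si3O12: molar mass 496.463 g/mol; 1.59×55.845 = 88.794 g → 17.89 wt%.
Difference = 10.93 − 17.89 = -6.96 percentage points.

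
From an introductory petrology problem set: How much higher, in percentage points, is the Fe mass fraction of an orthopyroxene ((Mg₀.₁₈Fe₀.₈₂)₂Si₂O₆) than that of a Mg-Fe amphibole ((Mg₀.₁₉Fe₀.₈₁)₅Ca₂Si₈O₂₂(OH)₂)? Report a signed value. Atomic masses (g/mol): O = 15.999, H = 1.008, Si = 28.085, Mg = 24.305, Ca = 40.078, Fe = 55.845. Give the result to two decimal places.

12.21 percentage points

M((Mg₀.₁₈Fe₀.₈₂)₂Si₂O₆) = 252.500 g/mol, so wt% Fe = 91.586/252.500 × 100 = 36.27%.
M((Mg₀.₁₉Fe₀.₈₁)₅Ca₂Si₈O₂₂(OH)₂) = 940.090 g/mol, so wt% Fe = 226.172/940.090 × 100 = 24.06%.
36.27 − 24.06 = 12.21 pp.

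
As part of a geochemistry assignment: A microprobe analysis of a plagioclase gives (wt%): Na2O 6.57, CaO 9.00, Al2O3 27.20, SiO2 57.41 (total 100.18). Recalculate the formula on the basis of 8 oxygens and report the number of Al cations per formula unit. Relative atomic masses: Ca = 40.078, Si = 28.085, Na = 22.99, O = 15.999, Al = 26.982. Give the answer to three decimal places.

Na2O: 6.57/61.979 = 0.10600 mol → 0.21200 mol Na, 0.10600 mol O.
CaO: 9.00/56.077 = 0.16049 mol → 0.16049 mol Ca, 0.16049 mol O.
Al2O3: 27.20/101.961 = 0.26677 mol → 0.53354 mol Al, 0.80031 mol O.
SiO2: 57.41/60.083 = 0.95551 mol → 0.95551 mol Si, 1.91102 mol O.
Total oxygen = 2.97782 mol. Normalization factor = 8/2.97782 = 2.68653.
Al per 8 O = 0.53354 × 2.68653 = 1.433.

1.433 Al apfu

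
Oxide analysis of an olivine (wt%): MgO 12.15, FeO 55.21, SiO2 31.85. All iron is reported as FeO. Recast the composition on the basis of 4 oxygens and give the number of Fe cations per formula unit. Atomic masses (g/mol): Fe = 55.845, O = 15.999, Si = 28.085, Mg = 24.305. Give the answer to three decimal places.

1.443 Fe apfu

12.15 wt% MgO ÷ 40.304 g/mol = 0.30146 mol, giving 0.30146 Mg and 0.30146 O.
55.21 wt% FeO ÷ 71.844 g/mol = 0.76847 mol, giving 0.76847 Fe and 0.76847 O.
31.85 wt% SiO2 ÷ 60.083 g/mol = 0.53010 mol, giving 0.53010 Si and 1.06020 O.
Oxygen sums to 2.13013; scaling by 4/2.13013 = 1.87782 puts the formula on 4 O.
Fe: 0.76847 × 1.87782 = 1.443 atoms per formula unit.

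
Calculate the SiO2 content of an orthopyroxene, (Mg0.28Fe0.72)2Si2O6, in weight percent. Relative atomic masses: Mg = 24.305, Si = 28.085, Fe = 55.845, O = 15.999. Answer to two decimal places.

Formula mass = 246.192 g/mol.
2 Si → 2.0000 mol SiO2 per formula unit; M(SiO2) = 60.083, so SiO2 mass = 120.166 g.
120.166/246.192 × 100 = 48.81 wt%.

48.81 wt%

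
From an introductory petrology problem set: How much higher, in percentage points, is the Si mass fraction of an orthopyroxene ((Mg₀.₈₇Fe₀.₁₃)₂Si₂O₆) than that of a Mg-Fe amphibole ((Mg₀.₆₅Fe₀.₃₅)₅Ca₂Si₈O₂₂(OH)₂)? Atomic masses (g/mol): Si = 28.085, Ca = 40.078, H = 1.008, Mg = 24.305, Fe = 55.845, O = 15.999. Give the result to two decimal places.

0.98 percentage points

M((Mg₀.₈₇Fe₀.₁₃)₂Si₂O₆) = 208.974 g/mol, so wt% Si = 56.170/208.974 × 100 = 26.88%.
M((Mg₀.₆₅Fe₀.₃₅)₅Ca₂Si₈O₂₂(OH)₂) = 867.548 g/mol, so wt% Si = 224.680/867.548 × 100 = 25.90%.
26.88 − 25.90 = 0.98 pp.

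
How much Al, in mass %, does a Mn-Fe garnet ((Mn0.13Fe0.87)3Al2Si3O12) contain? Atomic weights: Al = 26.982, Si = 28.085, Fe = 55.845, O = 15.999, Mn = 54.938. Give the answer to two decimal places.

10.85 mass %

Molar mass of (Mn0.13Fe0.87)3Al2Si3O12: 0.39·54.938 + 2.61·55.845 + 2·26.982 + 3·28.085 + 12·15.999 = 497.388 g/mol.
Mass of Al per formula unit: 2 × 26.982 = 53.964 g.
Weight fraction Al = 53.964 / 497.388 = 0.1085.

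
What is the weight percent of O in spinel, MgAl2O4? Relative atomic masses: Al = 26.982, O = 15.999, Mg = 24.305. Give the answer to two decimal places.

M(MgAl2O4) = 142.265 g/mol.
O contributes 4 × 15.999 = 63.996 g per mole.
63.996/142.265 = 0.4498 → 44.98%.

44.98 mass %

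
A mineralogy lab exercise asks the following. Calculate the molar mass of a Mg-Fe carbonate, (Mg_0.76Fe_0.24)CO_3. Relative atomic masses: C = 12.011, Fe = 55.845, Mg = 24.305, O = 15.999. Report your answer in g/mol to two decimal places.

91.88 g/mol

M = 0.76(24.305) + 0.24(55.845) + 1(12.011) + 3(15.999)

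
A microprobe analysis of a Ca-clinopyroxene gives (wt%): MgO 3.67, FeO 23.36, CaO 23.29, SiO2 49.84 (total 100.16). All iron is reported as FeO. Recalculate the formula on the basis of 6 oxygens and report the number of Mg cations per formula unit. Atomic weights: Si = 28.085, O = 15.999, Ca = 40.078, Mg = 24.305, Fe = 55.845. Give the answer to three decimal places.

0.219 Mg apfu

MgO: 3.67/40.304 = 0.09106 mol → 0.09106 mol Mg, 0.09106 mol O.
FeO: 23.36/71.844 = 0.32515 mol → 0.32515 mol Fe, 0.32515 mol O.
CaO: 23.29/56.077 = 0.41532 mol → 0.41532 mol Ca, 0.41532 mol O.
SiO2: 49.84/60.083 = 0.82952 mol → 0.82952 mol Si, 1.65904 mol O.
Total oxygen = 2.49057 mol. Normalization factor = 6/2.49057 = 2.40909.
Mg per 6 O = 0.09106 × 2.40909 = 0.219.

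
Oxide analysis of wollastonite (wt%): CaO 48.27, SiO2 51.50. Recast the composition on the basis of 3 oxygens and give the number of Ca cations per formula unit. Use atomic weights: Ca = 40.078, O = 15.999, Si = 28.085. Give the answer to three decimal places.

1.003 Ca apfu

48.27 wt% CaO ÷ 56.077 g/mol = 0.86078 mol, giving 0.86078 Ca and 0.86078 O.
51.50 wt% SiO2 ÷ 60.083 g/mol = 0.85715 mol, giving 0.85715 Si and 1.71430 O.
Oxygen sums to 2.57508; scaling by 3/2.57508 = 1.16501 puts the formula on 3 O.
Ca: 0.86078 × 1.16501 = 1.003 atoms per formula unit.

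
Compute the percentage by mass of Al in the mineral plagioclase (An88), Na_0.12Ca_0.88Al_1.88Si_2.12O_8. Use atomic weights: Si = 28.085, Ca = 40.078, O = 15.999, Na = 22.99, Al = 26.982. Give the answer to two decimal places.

18.36 weight percent

Molar mass of Na_0.12Ca_0.88Al_1.88Si_2.12O_8: 0.12×22.99 + 0.88×40.078 + 1.88×26.982 + 2.12×28.085 + 8×15.999 = 276.286 g/mol.
Mass of Al per formula unit: 1.88 × 26.982 = 50.726 g.
Weight fraction Al = 50.726 / 276.286 = 0.1836.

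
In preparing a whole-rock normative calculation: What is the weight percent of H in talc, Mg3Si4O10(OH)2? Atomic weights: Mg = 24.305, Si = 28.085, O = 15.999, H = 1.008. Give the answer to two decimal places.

0.53 weight percent

M(Mg3Si4O10(OH)2) = 379.259 g/mol.
H contributes 2 × 1.008 = 2.016 g per mole.
2.016/379.259 = 0.0053 → 0.53%.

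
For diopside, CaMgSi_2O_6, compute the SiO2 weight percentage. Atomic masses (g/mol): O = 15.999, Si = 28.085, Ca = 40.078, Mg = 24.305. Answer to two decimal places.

55.49 wt%

Molar mass of CaMgSi_2O_6 = 1·40.078 + 1·24.305 + 2·28.085 + 6·15.999 = 216.547 g/mol.
Each formula unit contains 2 Si, equivalent to 2/1 = 2.0000 mol SiO2.
M(SiO2) = 1×28.085 + 2×15.999 = 60.083 g/mol.
Mass of SiO2 per formula unit = 2.0000 × 60.083 = 120.166 g.
SiO2 wt% = 120.166 / 216.547 × 100 = 55.49%.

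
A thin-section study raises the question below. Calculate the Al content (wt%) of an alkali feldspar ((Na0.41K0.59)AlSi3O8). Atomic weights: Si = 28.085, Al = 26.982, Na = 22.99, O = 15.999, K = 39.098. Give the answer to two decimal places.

M((Na0.41K0.59)AlSi3O8) = 271.723 g/mol.
Al contributes 1 × 26.982 = 26.982 g per mole.
26.982/271.723 = 0.0993 → 9.93%.

9.93 wt%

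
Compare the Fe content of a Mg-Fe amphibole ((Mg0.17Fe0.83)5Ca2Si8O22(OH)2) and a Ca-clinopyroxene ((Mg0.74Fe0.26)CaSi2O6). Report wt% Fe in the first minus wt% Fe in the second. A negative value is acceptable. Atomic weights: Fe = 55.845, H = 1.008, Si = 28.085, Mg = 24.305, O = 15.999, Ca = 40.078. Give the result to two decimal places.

18.11 percentage points

First mineral: 231.757 g Fe in 943.244 g formula = 24.57 wt% Fe.
Second mineral: 14.520 g Fe in 224.747 g formula = 6.46 wt% Fe.
24.57% − 6.46% gives a difference of 18.11 percentage points.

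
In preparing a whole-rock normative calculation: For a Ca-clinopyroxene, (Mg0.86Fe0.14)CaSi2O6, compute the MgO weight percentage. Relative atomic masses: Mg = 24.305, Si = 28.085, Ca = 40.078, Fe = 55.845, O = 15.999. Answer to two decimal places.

15.69 wt%

Molar mass of (Mg0.86Fe0.14)CaSi2O6 = 0.86·24.305 + 0.14·55.845 + 1·40.078 + 2·28.085 + 6·15.999 = 220.963 g/mol.
Each formula unit contains 0.86 Mg, equivalent to 0.86/1 = 0.8600 mol MgO.
M(MgO) = 1×24.305 + 1×15.999 = 40.304 g/mol.
Mass of MgO per formula unit = 0.8600 × 40.304 = 34.661 g.
MgO wt% = 34.661 / 220.963 × 100 = 15.69%.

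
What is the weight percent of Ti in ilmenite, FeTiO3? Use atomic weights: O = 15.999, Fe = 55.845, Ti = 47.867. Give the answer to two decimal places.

31.55 wt%

Formula mass = 1×55.845 + 1×47.867 + 3×15.999 = 151.709 g/mol, of which 47.867 g is Ti.
So Ti makes up 47.867/151.709 = 0.3155 of the mass, i.e. 31.55%.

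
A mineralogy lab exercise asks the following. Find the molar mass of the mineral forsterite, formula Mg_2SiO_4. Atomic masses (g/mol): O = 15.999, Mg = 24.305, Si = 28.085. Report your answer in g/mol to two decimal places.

Mg: 2 × 24.305 = 48.6100
Si: 1 × 28.085 = 28.0850
O: 4 × 15.999 = 63.9960
Summing the contributions gives the formula mass.

140.69 g/mol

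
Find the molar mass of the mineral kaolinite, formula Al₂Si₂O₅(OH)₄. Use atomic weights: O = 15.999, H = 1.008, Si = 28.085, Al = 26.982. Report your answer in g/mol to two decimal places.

The formula mass is the sum 2*26.982 + 2*28.085 + 9*15.999 + 4*1.008.

258.16 g/mol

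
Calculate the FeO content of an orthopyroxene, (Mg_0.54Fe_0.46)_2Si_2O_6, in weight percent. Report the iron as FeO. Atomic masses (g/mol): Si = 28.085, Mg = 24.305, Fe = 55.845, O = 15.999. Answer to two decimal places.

28.76 wt%

M((Mg_0.54Fe_0.46)_2Si_2O_6) = 229.791 g/mol; M(FeO) = 71.844 g/mol.
Moles FeO per formula unit = 0.92 Fe ÷ 1 = 0.9200.
FeO fraction = (0.9200 × 71.844) / 229.791 = 66.096/229.791 = 0.2876.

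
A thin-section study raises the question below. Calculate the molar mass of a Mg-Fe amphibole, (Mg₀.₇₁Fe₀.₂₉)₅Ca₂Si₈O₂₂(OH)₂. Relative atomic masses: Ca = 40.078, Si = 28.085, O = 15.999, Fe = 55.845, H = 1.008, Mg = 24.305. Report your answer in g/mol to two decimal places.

858.09 g/mol

The formula mass is the sum 3.55*24.305 + 1.45*55.845 + 2*40.078 + 8*28.085 + 24*15.999 + 2*1.008.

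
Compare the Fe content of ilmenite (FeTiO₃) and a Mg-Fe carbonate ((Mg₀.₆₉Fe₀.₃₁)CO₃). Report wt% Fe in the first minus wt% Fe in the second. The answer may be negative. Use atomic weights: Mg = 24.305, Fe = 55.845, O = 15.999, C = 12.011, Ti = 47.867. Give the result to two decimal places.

M(FeTiO₃) = 151.709 g/mol, so wt% Fe = 55.845/151.709 × 100 = 36.81%.
M((Mg₀.₆₉Fe₀.₃₁)CO₃) = 94.090 g/mol, so wt% Fe = 17.312/94.090 × 100 = 18.40%.
36.81 − 18.40 = 18.41 pp.

18.41 percentage points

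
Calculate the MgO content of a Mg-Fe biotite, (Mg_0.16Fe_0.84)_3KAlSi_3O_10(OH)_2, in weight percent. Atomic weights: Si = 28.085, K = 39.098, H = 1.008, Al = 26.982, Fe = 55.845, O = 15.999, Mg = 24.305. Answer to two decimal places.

Formula mass = 496.735 g/mol.
0.48 Mg → 0.4800 mol MgO per formula unit; M(MgO) = 40.304, so MgO mass = 19.346 g.
19.346/496.735 × 100 = 3.89 wt%.

3.89 wt%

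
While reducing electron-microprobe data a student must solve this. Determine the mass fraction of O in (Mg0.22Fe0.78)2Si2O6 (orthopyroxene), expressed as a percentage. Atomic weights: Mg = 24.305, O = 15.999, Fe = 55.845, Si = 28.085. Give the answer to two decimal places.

38.40 mass %

Formula mass = 0.44·24.305 + 1.56·55.845 + 2·28.085 + 6·15.999 = 249.976 g/mol, of which 95.994 g is O.
So O makes up 95.994/249.976 = 0.3840 of the mass, i.e. 38.40%.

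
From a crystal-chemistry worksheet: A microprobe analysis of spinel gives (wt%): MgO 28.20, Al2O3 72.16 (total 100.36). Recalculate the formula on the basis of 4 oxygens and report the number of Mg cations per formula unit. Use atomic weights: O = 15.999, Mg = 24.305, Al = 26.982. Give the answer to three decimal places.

0.991 Mg apfu

MgO (M=40.304): mol = 0.69968; Mg = 0.69968, O = 0.69968.
Al2O3 (M=101.961): mol = 0.70772; Al = 1.41544, O = 2.12316.
ΣO = 2.82284; factor = 4/ΣO = 1.41701.
Mg apfu = 0.69968 × 1.41701 = 0.991.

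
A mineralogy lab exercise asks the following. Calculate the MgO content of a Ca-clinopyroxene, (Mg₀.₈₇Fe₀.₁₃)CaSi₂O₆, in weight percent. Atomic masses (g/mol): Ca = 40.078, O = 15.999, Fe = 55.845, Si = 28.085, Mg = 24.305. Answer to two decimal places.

15.89 wt%

Formula mass = 220.647 g/mol.
0.87 Mg → 0.8700 mol MgO per formula unit; M(MgO) = 40.304, so MgO mass = 35.064 g.
35.064/220.647 × 100 = 15.89 wt%.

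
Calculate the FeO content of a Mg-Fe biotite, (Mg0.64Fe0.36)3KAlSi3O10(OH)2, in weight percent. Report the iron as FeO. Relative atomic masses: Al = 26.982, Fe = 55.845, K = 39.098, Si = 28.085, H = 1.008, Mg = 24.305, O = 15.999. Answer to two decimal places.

Molar mass of (Mg0.64Fe0.36)3KAlSi3O10(OH)2 = 1.92*24.305 + 1.08*55.845 + 1*39.098 + 1*26.982 + 3*28.085 + 12*15.999 + 2*1.008 = 451.317 g/mol.
Each formula unit contains 1.08 Fe, equivalent to 1.08/1 = 1.0800 mol FeO.
M(FeO) = 1×55.845 + 1×15.999 = 71.844 g/mol.
Mass of FeO per formula unit = 1.0800 × 71.844 = 77.592 g.
FeO wt% = 77.592 / 451.317 × 100 = 17.19%.

17.19 wt%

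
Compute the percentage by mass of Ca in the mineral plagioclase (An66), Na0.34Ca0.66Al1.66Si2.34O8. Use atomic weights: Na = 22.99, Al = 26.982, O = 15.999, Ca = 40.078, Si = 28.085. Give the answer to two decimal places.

Molar mass of Na0.34Ca0.66Al1.66Si2.34O8: 0.34·22.99 + 0.66·40.078 + 1.66·26.982 + 2.34·28.085 + 8·15.999 = 272.769 g/mol.
Mass of Ca per formula unit: 0.66 × 40.078 = 26.451 g.
Weight fraction Ca = 26.451 / 272.769 = 0.0970.

9.70 weight percent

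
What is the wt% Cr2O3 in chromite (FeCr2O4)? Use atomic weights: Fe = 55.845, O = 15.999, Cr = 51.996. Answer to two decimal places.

67.90 wt%

Formula mass = 223.833 g/mol.
2 Cr → 1.0000 mol Cr2O3 per formula unit; M(Cr2O3) = 151.989, so Cr2O3 mass = 151.989 g.
151.989/223.833 × 100 = 67.90 wt%.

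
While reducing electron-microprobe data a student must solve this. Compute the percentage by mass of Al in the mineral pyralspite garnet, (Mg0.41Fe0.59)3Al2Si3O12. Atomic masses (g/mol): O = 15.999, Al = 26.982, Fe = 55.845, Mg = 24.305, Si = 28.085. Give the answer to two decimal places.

Molar mass of (Mg0.41Fe0.59)3Al2Si3O12: 1.23×24.305 + 1.77×55.845 + 2×26.982 + 3×28.085 + 12×15.999 = 458.948 g/mol.
Mass of Al per formula unit: 2 × 26.982 = 53.964 g.
Weight fraction Al = 53.964 / 458.948 = 0.1176.

11.76 wt%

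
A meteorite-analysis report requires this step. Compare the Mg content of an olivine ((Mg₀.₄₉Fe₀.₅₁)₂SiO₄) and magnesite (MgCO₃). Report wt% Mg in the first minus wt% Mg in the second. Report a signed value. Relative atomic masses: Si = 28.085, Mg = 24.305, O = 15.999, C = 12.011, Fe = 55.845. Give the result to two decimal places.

-15.05 percentage points

First mineral: 23.819 g Mg in 172.862 g formula = 13.78 wt% Mg.
Second mineral: 24.305 g Mg in 84.313 g formula = 28.83 wt% Mg.
13.78% − 28.83% gives a difference of -15.05 percentage points.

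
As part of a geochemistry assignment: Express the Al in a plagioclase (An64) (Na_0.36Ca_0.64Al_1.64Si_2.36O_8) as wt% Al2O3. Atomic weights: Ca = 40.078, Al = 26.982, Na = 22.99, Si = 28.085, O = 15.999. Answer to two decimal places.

M(Na_0.36Ca_0.64Al_1.64Si_2.36O_8) = 272.449 g/mol; M(Al2O3) = 101.961 g/mol.
Moles Al2O3 per formula unit = 1.64 Al ÷ 2 = 0.8200.
Al2O3 fraction = (0.8200 × 101.961) / 272.449 = 83.608/272.449 = 0.3069.

30.69 wt%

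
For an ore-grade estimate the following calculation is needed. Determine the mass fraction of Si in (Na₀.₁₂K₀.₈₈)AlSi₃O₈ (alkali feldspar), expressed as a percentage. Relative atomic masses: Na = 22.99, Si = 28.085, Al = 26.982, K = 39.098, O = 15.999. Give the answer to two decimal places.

M((Na₀.₁₂K₀.₈₈)AlSi₃O₈) = 276.394 g/mol.
Si contributes 3 × 28.085 = 84.255 g per mole.
84.255/276.394 = 0.3048 → 30.48%.

30.48 wt%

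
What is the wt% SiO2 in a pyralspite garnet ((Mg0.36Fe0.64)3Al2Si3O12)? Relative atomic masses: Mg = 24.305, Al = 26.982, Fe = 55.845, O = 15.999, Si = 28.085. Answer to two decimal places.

Formula mass = 463.679 g/mol.
3 Si → 3.0000 mol SiO2 per formula unit; M(SiO2) = 60.083, so SiO2 mass = 180.249 g.
180.249/463.679 × 100 = 38.87 wt%.

38.87 wt%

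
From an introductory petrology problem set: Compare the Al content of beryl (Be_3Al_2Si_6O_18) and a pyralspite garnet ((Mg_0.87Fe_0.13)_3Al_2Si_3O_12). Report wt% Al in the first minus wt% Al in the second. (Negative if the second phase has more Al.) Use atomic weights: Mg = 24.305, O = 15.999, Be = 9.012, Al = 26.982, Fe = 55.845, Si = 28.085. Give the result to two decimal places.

Al in Be_3Al_2Si_6O_18: molar mass 537.492 g/mol; 2×26.982 = 53.964 g → 10.04 wt%.
Al in (Mg_0.87Fe_0.13)_3Al_2Si_3O_12: molar mass 415.423 g/mol; 2×26.982 = 53.964 g → 12.99 wt%.
Difference = 10.04 − 12.99 = -2.95 percentage points.

-2.95 percentage points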